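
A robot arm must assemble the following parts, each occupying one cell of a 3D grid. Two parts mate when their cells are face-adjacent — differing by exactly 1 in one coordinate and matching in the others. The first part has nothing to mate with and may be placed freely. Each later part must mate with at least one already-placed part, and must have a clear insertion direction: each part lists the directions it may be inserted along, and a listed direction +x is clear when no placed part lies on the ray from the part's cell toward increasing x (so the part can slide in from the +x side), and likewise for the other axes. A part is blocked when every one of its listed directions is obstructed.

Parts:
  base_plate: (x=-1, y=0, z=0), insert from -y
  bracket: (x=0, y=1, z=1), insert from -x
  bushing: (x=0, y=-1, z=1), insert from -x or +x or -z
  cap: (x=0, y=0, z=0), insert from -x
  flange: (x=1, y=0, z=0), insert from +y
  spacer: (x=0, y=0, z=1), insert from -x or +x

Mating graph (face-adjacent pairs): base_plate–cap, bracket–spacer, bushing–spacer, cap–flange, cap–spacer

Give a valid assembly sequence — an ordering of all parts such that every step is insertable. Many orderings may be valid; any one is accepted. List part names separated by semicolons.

spacer; bracket; cap; base_plate; bushing; flange

1. spacer@(0, 0, 1) [-x clear] — {spacer}
2. bracket@(0, 1, 1) [-x clear] — {bracket, spacer}
3. cap@(0, 0, 0) [-x clear] — {bracket, cap, spacer}
4. base_plate@(-1, 0, 0) [-y clear] — {base_plate, bracket, cap, spacer}
5. bushing@(0, -1, 1) [-x clear] — {base_plate, bracket, bushing, cap, spacer}
6. flange@(1, 0, 0) [+y clear] — {base_plate, bracket, bushing, cap, flange, spacer}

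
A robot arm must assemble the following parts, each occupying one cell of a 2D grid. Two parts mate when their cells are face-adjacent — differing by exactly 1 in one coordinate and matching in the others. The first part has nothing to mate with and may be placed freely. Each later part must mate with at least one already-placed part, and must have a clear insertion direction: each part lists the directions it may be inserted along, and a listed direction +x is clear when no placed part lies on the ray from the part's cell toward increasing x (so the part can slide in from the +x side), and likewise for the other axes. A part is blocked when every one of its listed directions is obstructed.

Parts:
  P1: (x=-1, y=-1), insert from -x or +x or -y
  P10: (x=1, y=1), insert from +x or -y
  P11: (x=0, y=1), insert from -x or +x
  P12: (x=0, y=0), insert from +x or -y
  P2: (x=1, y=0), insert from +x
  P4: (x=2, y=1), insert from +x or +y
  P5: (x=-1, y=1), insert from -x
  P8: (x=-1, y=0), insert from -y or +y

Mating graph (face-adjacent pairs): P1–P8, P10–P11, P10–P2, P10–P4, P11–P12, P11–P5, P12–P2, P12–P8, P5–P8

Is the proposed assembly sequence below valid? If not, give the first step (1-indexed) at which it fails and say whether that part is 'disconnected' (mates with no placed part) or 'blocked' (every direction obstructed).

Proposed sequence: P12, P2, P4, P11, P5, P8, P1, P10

Invalid at step 3 (disconnected)

1. P12@(0, 0) [+x clear] — {P12}
2. P2@(1, 0) [+x clear] — {P12, P2}
3. P4@(2, 1) — no placed neighbour ⇒ disconnected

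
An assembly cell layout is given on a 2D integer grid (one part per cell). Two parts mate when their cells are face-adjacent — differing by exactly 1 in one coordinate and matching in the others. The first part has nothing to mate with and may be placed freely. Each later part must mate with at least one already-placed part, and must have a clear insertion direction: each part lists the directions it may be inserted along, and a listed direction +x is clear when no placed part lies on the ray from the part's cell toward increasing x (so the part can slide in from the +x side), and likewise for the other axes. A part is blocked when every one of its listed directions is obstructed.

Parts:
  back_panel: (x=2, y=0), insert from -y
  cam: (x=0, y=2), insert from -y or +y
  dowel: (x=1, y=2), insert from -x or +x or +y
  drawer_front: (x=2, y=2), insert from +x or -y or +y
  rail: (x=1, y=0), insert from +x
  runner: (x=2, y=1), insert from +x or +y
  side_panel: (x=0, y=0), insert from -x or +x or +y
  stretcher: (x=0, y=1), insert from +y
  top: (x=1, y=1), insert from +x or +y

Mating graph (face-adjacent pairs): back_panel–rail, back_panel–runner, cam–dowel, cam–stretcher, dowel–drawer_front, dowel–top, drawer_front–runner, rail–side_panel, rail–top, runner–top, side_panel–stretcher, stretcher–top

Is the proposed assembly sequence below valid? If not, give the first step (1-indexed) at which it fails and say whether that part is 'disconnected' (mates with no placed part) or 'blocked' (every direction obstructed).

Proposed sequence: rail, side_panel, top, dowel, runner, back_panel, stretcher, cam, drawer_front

1. rail@(1, 0) [+x clear] — {rail}
2. side_panel@(0, 0) [-x clear] — {rail, side_panel}
3. top@(1, 1) [+x clear] — {rail, side_panel, top}
4. dowel@(1, 2) [-x clear] — {dowel, rail, side_panel, top}
5. runner@(2, 1) [+x clear] — {dowel, rail, runner, side_panel, top}
6. back_panel@(2, 0) [-y clear] — {back_panel, dowel, rail, runner, side_panel, top}
7. stretcher@(0, 1) [+y clear] — {back_panel, dowel, rail, runner, side_panel, stretcher, top}
8. cam@(0, 2) [+y clear] — {back_panel, cam, dowel, rail, runner, side_panel, stretcher, top}
9. drawer_front@(2, 2) [+x clear] — {back_panel, cam, dowel, drawer_front, rail, runner, side_panel, stretcher, top}

Valid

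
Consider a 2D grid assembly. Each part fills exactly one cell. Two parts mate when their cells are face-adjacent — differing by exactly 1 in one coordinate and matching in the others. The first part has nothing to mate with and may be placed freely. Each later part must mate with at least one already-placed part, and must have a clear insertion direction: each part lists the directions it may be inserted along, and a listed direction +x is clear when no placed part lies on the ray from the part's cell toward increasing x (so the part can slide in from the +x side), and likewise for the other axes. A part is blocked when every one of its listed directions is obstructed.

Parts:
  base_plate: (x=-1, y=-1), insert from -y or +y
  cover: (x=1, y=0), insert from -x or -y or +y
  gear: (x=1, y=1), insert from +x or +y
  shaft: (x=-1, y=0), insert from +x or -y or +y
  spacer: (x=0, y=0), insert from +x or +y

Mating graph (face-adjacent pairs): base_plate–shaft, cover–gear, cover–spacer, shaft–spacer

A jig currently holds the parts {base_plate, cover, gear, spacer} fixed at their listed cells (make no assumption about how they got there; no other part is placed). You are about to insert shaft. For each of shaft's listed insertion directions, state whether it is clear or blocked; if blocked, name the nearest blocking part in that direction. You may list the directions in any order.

+x: nearest on ray is spacer@(0, 0) ⇒ blocked
-y: nearest on ray is base_plate@(-1, -1) ⇒ blocked
+y: ray from shaft(-1, 0) has no placed part ⇒ clear

+x: blocked by spacer; +y: clear; -y: blocked by base_plate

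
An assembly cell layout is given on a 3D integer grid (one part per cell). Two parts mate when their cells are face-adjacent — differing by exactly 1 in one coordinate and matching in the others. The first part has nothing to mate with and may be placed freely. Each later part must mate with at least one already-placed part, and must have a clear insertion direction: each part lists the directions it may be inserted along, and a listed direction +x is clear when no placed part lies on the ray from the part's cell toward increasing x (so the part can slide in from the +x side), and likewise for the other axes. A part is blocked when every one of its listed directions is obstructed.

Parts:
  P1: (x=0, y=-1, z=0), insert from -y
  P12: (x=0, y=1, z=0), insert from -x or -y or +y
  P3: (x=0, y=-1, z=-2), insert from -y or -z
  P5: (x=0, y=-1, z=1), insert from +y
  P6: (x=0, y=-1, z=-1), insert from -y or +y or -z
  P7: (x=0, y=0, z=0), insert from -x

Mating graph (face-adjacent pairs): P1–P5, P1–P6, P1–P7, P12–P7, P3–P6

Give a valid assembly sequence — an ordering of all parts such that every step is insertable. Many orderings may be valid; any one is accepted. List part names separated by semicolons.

1. P12@(0, 1, 0) [-x clear] — {P12}
2. P7@(0, 0, 0) [-x clear] — {P12, P7}
3. P1@(0, -1, 0) [-y clear] — {P1, P12, P7}
4. P5@(0, -1, 1) [+y clear] — {P1, P12, P5, P7}
5. P6@(0, -1, -1) [-y clear] — {P1, P12, P5, P6, P7}
6. P3@(0, -1, -2) [-y clear] — {P1, P12, P3, P5, P6, P7}

P12; P7; P1; P5; P6; P3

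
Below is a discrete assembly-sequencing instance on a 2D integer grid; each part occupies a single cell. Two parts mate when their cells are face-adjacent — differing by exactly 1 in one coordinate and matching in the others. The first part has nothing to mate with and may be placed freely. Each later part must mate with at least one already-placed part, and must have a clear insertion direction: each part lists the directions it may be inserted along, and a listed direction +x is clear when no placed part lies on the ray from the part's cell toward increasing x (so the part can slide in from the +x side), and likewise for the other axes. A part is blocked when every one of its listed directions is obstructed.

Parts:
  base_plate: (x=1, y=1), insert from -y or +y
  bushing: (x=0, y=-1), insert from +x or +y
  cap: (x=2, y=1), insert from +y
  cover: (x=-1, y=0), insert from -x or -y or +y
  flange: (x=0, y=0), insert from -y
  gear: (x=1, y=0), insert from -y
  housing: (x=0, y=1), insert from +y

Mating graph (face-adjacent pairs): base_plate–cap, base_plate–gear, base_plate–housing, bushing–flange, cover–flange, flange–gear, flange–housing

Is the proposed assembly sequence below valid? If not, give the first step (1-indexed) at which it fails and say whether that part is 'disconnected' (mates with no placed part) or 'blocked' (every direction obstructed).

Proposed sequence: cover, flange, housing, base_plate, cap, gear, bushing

1. cover@(-1, 0) [-x clear] — {cover}
2. flange@(0, 0) [-y clear] — {cover, flange}
3. housing@(0, 1) [+y clear] — {cover, flange, housing}
4. base_plate@(1, 1) [-y clear] — {base_plate, cover, flange, housing}
5. cap@(2, 1) [+y clear] — {base_plate, cap, cover, flange, housing}
6. gear@(1, 0) [-y clear] — {base_plate, cap, cover, flange, gear, housing}
7. bushing@(0, -1) [+x clear] — {base_plate, bushing, cap, cover, flange, gear, housing}

Valid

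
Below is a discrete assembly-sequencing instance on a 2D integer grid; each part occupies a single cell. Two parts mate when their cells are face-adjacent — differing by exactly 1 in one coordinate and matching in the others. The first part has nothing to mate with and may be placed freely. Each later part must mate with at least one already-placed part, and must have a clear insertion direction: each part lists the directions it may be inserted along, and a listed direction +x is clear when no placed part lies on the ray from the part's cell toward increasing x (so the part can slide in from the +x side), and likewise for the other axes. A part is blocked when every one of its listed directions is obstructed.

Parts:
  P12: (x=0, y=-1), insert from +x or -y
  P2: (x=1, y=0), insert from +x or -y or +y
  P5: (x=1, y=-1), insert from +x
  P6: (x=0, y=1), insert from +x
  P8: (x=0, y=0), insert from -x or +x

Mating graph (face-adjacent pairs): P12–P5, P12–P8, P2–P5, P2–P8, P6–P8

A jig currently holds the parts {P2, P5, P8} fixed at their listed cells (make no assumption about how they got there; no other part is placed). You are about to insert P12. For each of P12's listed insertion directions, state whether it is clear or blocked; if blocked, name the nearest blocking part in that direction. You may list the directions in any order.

+x: nearest on ray is P5@(1, -1) ⇒ blocked
-y: ray from P12(0, -1) has no placed part ⇒ clear

+x: blocked by P5; -y: clear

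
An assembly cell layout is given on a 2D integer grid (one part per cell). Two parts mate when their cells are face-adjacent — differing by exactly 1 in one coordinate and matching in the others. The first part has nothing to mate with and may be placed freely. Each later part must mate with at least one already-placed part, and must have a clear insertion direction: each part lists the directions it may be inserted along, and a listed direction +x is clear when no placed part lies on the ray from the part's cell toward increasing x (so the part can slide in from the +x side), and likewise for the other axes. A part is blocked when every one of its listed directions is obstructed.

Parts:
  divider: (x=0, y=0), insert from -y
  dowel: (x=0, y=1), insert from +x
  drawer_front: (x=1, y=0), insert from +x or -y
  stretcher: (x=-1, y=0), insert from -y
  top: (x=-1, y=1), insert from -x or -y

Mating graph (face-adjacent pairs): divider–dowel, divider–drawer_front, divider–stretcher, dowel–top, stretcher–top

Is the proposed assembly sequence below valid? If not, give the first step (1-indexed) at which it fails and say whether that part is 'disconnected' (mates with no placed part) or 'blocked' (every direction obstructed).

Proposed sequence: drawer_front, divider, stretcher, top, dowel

1. drawer_front@(1, 0) [+x clear] — {drawer_front}
2. divider@(0, 0) [-y clear] — {divider, drawer_front}
3. stretcher@(-1, 0) [-y clear] — {divider, drawer_front, stretcher}
4. top@(-1, 1) [-x clear] — {divider, drawer_front, stretcher, top}
5. dowel@(0, 1) [+x clear] — {divider, dowel, drawer_front, stretcher, top}

Valid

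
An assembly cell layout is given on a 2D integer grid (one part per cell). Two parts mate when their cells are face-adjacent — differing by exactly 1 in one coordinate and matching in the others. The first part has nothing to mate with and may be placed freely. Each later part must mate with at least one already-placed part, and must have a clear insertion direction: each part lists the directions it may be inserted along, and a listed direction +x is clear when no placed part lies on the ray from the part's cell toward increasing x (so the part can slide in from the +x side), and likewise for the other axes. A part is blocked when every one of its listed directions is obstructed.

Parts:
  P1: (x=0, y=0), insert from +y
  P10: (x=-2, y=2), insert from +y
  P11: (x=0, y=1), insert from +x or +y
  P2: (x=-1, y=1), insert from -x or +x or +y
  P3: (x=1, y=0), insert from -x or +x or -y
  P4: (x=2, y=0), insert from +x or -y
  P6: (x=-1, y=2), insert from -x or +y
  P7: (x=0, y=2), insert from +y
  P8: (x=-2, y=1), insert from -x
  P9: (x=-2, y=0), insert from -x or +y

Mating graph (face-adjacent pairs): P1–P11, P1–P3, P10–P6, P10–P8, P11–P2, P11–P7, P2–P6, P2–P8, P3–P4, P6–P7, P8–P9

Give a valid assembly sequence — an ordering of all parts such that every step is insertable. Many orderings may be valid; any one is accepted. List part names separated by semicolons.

P3; P1; P11; P7; P6; P2; P10; P8; P9; P4

1. P3@(1, 0) [-x clear] — {P3}
2. P1@(0, 0) [+y clear] — {P1, P3}
3. P11@(0, 1) [+x clear] — {P1, P11, P3}
4. P7@(0, 2) [+y clear] — {P1, P11, P3, P7}
5. P6@(-1, 2) [-x clear] — {P1, P11, P3, P6, P7}
6. P2@(-1, 1) [-x clear] — {P1, P11, P2, P3, P6, P7}
7. P10@(-2, 2) [+y clear] — {P1, P10, P11, P2, P3, P6, P7}
8. P8@(-2, 1) [-x clear] — {P1, P10, P11, P2, P3, P6, P7, P8}
9. P9@(-2, 0) [-x clear] — {P1, P10, P11, P2, P3, P6, P7, P8, P9}
10. P4@(2, 0) [+x clear] — {P1, P10, P11, P2, P3, P4, P6, P7, P8, P9}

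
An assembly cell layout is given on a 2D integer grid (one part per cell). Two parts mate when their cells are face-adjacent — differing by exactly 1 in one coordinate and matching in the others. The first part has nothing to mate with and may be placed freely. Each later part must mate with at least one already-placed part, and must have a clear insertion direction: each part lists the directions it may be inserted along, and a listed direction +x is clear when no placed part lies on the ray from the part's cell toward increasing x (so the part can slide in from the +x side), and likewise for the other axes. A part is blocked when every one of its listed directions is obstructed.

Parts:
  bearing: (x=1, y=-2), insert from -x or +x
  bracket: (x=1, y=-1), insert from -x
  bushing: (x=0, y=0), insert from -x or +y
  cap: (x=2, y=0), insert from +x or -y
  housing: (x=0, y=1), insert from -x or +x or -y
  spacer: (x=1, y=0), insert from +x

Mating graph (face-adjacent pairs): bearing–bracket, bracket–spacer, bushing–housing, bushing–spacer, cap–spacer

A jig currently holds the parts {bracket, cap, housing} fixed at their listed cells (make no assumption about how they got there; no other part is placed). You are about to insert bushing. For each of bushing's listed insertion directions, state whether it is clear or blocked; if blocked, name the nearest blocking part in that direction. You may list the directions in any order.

+y: blocked by housing; -x: clear

-x: ray from bushing(0, 0) has no placed part ⇒ clear
+y: nearest on ray is housing@(0, 1) ⇒ blocked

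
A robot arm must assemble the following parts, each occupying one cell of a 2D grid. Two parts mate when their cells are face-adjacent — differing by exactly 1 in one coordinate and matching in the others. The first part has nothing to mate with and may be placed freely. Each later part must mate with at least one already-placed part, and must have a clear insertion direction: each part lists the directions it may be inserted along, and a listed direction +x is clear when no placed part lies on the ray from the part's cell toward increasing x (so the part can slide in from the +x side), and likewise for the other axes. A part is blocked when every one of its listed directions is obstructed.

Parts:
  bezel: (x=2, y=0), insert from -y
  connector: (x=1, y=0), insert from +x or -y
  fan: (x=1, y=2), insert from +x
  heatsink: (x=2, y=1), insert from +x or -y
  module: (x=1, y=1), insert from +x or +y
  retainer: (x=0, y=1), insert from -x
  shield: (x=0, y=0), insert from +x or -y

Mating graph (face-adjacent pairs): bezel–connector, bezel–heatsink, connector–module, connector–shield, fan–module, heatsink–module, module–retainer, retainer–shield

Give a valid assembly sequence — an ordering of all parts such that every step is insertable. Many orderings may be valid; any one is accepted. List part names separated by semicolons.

1. module@(1, 1) [+x clear] — {module}
2. retainer@(0, 1) [-x clear] — {module, retainer}
3. fan@(1, 2) [+x clear] — {fan, module, retainer}
4. connector@(1, 0) [+x clear] — {connector, fan, module, retainer}
5. shield@(0, 0) [-y clear] — {connector, fan, module, retainer, shield}
6. heatsink@(2, 1) [+x clear] — {connector, fan, heatsink, module, retainer, shield}
7. bezel@(2, 0) [-y clear] — {bezel, connector, fan, heatsink, module, retainer, shield}

module; retainer; fan; connector; shield; heatsink; bezel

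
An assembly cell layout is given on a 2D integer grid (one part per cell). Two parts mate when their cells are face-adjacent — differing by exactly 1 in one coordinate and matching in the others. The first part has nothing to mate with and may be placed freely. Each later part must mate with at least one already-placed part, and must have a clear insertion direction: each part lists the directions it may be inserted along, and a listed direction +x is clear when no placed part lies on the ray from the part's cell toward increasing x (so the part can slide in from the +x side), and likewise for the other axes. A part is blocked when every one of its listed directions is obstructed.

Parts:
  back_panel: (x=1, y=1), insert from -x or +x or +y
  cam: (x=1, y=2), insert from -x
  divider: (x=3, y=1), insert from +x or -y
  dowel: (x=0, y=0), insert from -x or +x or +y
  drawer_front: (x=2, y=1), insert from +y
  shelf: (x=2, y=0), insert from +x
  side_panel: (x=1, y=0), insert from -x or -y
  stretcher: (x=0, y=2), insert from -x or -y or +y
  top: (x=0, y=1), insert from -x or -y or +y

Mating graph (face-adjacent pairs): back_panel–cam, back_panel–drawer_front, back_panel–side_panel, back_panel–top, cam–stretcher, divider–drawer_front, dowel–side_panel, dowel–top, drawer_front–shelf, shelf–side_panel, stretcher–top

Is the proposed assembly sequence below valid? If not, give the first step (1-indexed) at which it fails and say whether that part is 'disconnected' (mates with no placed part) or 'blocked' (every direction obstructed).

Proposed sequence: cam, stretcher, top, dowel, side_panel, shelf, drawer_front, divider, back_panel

Invalid at step 9 (blocked)

1. cam@(1, 2) [-x clear] — {cam}
2. stretcher@(0, 2) [-x clear] — {cam, stretcher}
3. top@(0, 1) [-x clear] — {cam, stretcher, top}
4. dowel@(0, 0) [-x clear] — {cam, dowel, stretcher, top}
5. side_panel@(1, 0) [-y clear] — {cam, dowel, side_panel, stretcher, top}
6. shelf@(2, 0) [+x clear] — {cam, dowel, shelf, side_panel, stretcher, top}
7. drawer_front@(2, 1) [+y clear] — {cam, dowel, drawer_front, shelf, side_panel, stretcher, top}
8. divider@(3, 1) [+x clear] — {cam, divider, dowel, drawer_front, shelf, side_panel, stretcher, top}
9. back_panel@(1, 1) — -x/+x/+y all obstructed ⇒ blocked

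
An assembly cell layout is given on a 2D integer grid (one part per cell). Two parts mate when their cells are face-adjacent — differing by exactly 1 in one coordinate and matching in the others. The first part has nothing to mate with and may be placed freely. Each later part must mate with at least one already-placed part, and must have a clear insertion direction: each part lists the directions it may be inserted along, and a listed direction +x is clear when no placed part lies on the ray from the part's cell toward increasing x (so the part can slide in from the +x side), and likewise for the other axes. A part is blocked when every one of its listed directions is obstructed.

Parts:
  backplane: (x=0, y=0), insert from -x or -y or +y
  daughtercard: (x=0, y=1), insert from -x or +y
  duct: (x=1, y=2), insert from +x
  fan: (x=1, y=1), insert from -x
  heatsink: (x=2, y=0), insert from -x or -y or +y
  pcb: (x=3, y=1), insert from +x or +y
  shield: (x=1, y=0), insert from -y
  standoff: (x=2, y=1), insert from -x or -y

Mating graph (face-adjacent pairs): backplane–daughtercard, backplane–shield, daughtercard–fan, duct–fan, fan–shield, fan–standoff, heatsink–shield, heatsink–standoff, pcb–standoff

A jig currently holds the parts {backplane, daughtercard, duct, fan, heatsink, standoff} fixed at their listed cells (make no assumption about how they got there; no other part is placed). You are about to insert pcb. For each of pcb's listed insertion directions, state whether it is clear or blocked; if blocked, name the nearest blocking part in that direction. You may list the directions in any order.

+x: ray from pcb(3, 1) has no placed part ⇒ clear
+y: ray from pcb(3, 1) has no placed part ⇒ clear

+x: clear; +y: clear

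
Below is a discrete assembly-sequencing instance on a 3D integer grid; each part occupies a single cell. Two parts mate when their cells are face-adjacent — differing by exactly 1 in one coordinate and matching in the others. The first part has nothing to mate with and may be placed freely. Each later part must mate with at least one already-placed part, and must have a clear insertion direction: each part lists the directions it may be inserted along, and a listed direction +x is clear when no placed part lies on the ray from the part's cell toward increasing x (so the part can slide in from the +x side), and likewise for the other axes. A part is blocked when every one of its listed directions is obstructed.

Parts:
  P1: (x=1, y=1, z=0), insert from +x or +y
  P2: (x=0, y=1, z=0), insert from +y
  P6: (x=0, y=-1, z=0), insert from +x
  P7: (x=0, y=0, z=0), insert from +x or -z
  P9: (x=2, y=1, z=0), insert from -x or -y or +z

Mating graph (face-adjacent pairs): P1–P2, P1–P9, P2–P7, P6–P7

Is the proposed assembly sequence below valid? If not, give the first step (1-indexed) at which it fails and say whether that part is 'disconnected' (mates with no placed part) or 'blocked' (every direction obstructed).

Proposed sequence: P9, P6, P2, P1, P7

1. P9@(2, 1, 0) [-x clear] — {P9}
2. P6@(0, -1, 0) — no placed neighbour ⇒ disconnected

Invalid at step 2 (disconnected)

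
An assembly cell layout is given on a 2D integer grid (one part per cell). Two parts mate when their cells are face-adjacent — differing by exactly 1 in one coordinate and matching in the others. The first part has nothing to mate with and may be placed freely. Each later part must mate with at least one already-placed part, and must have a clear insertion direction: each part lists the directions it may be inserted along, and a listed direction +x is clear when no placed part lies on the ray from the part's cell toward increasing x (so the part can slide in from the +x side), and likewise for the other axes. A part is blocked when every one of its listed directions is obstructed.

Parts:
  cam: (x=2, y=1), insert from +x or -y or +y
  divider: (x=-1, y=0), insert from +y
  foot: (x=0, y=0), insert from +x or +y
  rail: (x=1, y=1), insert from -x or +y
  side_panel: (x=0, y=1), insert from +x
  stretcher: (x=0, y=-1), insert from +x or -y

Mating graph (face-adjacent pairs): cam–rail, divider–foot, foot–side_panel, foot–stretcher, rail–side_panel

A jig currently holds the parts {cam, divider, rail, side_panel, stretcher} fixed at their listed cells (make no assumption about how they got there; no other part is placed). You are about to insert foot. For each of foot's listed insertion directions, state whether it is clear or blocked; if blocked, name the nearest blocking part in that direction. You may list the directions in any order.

+x: clear; +y: blocked by side_panel

+x: ray from foot(0, 0) has no placed part ⇒ clear
+y: nearest on ray is side_panel@(0, 1) ⇒ blocked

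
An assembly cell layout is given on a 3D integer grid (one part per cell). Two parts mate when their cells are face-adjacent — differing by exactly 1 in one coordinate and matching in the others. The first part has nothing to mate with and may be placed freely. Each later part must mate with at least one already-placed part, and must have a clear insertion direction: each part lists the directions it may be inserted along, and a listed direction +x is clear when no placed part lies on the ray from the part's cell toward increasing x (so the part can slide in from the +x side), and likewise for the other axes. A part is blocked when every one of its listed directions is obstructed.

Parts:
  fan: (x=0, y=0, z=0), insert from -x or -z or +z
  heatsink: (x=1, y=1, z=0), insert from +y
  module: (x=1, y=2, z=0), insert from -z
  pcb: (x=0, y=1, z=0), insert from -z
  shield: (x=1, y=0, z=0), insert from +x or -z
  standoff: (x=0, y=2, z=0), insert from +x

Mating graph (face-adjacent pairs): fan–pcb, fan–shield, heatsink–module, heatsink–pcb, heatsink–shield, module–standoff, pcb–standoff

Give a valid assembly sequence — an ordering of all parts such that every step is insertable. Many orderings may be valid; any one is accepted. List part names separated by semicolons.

heatsink; pcb; fan; shield; standoff; module

1. heatsink@(1, 1, 0) [+y clear] — {heatsink}
2. pcb@(0, 1, 0) [-z clear] — {heatsink, pcb}
3. fan@(0, 0, 0) [-x clear] — {fan, heatsink, pcb}
4. shield@(1, 0, 0) [+x clear] — {fan, heatsink, pcb, shield}
5. standoff@(0, 2, 0) [+x clear] — {fan, heatsink, pcb, shield, standoff}
6. module@(1, 2, 0) [-z clear] — {fan, heatsink, module, pcb, shield, standoff}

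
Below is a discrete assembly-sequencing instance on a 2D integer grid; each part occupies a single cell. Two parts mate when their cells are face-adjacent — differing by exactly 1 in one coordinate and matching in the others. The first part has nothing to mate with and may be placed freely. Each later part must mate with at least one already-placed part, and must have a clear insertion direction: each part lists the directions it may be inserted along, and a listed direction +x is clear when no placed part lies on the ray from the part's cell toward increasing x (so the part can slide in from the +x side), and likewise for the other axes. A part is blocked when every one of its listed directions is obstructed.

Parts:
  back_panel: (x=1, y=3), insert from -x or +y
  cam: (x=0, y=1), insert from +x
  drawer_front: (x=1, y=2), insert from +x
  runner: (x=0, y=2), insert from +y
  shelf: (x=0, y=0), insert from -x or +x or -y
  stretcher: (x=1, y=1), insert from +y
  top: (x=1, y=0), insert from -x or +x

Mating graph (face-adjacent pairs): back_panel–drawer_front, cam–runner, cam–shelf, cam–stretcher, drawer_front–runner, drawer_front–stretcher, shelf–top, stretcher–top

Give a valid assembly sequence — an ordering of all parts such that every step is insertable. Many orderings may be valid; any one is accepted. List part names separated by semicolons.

runner; cam; stretcher; drawer_front; back_panel; shelf; top

1. runner@(0, 2) [+y clear] — {runner}
2. cam@(0, 1) [+x clear] — {cam, runner}
3. stretcher@(1, 1) [+y clear] — {cam, runner, stretcher}
4. drawer_front@(1, 2) [+x clear] — {cam, drawer_front, runner, stretcher}
5. back_panel@(1, 3) [-x clear] — {back_panel, cam, drawer_front, runner, stretcher}
6. shelf@(0, 0) [-x clear] — {back_panel, cam, drawer_front, runner, shelf, stretcher}
7. top@(1, 0) [+x clear] — {back_panel, cam, drawer_front, runner, shelf, stretcher, top}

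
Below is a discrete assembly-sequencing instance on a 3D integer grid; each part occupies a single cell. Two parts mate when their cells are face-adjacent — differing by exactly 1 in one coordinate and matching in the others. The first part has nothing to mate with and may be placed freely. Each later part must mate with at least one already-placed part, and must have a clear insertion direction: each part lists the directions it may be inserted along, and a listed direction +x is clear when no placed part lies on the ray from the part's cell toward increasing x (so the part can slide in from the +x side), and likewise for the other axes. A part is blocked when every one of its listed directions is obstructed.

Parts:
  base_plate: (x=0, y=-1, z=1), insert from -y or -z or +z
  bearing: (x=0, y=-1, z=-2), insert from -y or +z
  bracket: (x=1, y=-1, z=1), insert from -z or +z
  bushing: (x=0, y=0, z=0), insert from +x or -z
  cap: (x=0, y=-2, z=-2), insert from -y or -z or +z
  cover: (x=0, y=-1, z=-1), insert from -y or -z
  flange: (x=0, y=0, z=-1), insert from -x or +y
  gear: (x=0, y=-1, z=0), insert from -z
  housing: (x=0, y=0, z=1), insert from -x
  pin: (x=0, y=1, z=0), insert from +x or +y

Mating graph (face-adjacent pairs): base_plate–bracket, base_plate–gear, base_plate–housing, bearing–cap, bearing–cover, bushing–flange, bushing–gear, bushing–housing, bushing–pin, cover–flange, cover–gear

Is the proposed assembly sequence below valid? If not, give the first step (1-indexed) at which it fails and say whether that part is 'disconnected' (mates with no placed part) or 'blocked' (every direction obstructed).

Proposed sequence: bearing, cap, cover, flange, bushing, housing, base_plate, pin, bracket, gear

1. bearing@(0, -1, -2) [-y clear] — {bearing}
2. cap@(0, -2, -2) [-y clear] — {bearing, cap}
3. cover@(0, -1, -1) [-y clear] — {bearing, cap, cover}
4. flange@(0, 0, -1) [-x clear] — {bearing, cap, cover, flange}
5. bushing@(0, 0, 0) [+x clear] — {bearing, bushing, cap, cover, flange}
6. housing@(0, 0, 1) [-x clear] — {bearing, bushing, cap, cover, flange, housing}
7. base_plate@(0, -1, 1) [-y clear] — {base_plate, bearing, bushing, cap, cover, flange, housing}
8. pin@(0, 1, 0) [+x clear] — {base_plate, bearing, bushing, cap, cover, flange, housing, pin}
9. bracket@(1, -1, 1) [-z clear] — {base_plate, bearing, bracket, bushing, cap, cover, flange, housing, pin}
10. gear@(0, -1, 0) — -z all obstructed ⇒ blocked

Invalid at step 10 (blocked)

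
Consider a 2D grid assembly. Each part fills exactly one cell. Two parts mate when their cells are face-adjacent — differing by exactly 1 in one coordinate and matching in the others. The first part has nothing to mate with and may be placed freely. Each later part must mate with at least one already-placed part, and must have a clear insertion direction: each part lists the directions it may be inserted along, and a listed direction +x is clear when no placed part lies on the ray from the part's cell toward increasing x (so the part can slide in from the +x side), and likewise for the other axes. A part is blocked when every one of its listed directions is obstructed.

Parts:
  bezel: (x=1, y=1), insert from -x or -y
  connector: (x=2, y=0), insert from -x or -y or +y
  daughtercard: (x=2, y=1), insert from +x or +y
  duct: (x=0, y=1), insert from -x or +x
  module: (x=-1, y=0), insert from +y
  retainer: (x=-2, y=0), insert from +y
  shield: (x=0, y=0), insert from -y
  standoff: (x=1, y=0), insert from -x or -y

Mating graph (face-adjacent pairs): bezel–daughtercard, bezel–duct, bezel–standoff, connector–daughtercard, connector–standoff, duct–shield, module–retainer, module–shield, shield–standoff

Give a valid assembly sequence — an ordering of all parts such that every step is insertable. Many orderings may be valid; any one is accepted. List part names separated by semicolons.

shield; duct; bezel; daughtercard; module; connector; standoff; retainer

1. shield@(0, 0) [-y clear] — {shield}
2. duct@(0, 1) [-x clear] — {duct, shield}
3. bezel@(1, 1) [-y clear] — {bezel, duct, shield}
4. daughtercard@(2, 1) [+x clear] — {bezel, daughtercard, duct, shield}
5. module@(-1, 0) [+y clear] — {bezel, daughtercard, duct, module, shield}
6. connector@(2, 0) [-y clear] — {bezel, connector, daughtercard, duct, module, shield}
7. standoff@(1, 0) [-y clear] — {bezel, connector, daughtercard, duct, module, shield, standoff}
8. retainer@(-2, 0) [+y clear] — {bezel, connector, daughtercard, duct, module, retainer, shield, standoff}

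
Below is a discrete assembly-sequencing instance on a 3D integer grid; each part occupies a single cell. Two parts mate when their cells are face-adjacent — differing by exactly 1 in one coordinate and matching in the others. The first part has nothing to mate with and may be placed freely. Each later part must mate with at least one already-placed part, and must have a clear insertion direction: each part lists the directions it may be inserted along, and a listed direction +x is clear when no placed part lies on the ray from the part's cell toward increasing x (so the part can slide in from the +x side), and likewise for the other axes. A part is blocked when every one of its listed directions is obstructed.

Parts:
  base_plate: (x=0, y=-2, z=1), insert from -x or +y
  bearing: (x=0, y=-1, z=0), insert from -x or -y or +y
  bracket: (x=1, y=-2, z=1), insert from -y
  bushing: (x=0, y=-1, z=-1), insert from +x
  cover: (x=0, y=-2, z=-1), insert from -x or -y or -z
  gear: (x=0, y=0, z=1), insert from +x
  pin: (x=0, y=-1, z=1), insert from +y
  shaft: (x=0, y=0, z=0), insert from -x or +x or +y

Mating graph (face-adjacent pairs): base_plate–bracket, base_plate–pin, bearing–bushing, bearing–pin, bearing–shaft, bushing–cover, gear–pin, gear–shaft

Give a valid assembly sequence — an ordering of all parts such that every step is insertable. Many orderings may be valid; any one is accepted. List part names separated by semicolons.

bushing; bearing; shaft; pin; gear; base_plate; cover; bracket

1. bushing@(0, -1, -1) [+x clear] — {bushing}
2. bearing@(0, -1, 0) [-x clear] — {bearing, bushing}
3. shaft@(0, 0, 0) [-x clear] — {bearing, bushing, shaft}
4. pin@(0, -1, 1) [+y clear] — {bearing, bushing, pin, shaft}
5. gear@(0, 0, 1) [+x clear] — {bearing, bushing, gear, pin, shaft}
6. base_plate@(0, -2, 1) [-x clear] — {base_plate, bearing, bushing, gear, pin, shaft}
7. cover@(0, -2, -1) [-x clear] — {base_plate, bearing, bushing, cover, gear, pin, shaft}
8. bracket@(1, -2, 1) [-y clear] — {base_plate, bearing, bracket, bushing, cover, gear, pin, shaft}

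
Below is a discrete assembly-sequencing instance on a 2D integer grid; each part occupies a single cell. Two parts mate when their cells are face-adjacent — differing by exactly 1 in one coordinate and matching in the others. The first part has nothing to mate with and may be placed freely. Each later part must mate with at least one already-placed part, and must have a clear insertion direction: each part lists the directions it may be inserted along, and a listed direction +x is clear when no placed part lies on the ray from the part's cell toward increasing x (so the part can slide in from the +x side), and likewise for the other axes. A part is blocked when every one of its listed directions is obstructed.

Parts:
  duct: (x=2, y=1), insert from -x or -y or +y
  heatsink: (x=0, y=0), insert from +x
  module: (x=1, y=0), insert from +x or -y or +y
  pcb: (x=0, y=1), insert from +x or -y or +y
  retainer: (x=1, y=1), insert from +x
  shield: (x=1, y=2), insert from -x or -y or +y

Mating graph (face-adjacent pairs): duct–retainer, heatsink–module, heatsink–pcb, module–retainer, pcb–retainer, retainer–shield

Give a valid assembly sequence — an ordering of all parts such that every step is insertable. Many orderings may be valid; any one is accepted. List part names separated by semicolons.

shield; retainer; duct; pcb; heatsink; module

1. shield@(1, 2) [-x clear] — {shield}
2. retainer@(1, 1) [+x clear] — {retainer, shield}
3. duct@(2, 1) [-y clear] — {duct, retainer, shield}
4. pcb@(0, 1) [-y clear] — {duct, pcb, retainer, shield}
5. heatsink@(0, 0) [+x clear] — {duct, heatsink, pcb, retainer, shield}
6. module@(1, 0) [+x clear] — {duct, heatsink, module, pcb, retainer, shield}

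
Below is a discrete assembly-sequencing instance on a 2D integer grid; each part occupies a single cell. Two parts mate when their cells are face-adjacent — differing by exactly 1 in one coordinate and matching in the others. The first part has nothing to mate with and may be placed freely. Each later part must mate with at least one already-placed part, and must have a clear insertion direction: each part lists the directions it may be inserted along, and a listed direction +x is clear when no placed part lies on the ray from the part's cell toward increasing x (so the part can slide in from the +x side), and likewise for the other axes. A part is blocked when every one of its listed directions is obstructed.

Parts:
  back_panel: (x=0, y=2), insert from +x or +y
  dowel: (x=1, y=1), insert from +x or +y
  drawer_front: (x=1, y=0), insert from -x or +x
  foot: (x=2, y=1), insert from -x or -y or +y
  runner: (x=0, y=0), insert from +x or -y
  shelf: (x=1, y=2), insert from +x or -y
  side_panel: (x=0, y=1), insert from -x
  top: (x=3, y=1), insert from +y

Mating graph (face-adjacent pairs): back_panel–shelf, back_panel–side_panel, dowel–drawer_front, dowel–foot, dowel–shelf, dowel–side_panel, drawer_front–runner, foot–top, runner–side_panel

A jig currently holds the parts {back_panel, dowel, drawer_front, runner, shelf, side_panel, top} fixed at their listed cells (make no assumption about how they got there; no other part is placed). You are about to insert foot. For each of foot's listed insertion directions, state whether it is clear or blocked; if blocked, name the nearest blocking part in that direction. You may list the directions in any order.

-x: nearest on ray is dowel@(1, 1) ⇒ blocked
-y: ray from foot(2, 1) has no placed part ⇒ clear
+y: ray from foot(2, 1) has no placed part ⇒ clear

+y: clear; -x: blocked by dowel; -y: clear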